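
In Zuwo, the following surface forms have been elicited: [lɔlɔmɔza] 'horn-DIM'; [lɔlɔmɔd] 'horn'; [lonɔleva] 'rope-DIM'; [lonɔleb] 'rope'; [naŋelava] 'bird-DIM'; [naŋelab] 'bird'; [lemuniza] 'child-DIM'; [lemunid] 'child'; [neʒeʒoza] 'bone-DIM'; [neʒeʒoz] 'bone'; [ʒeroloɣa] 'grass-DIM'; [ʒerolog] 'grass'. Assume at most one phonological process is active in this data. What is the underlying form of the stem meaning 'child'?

/lemunid/

In [lemuniza] and [lemunid] the final segment of 'child' alternates: [z] ~ [d].
Compare 'bone', with invariant [z] in [neʒeʒoza] and [neʒeʒoz]: an analysis with underlying /z/ and a rule producing [d] in isolation would wrongly predict alternation here too.
The underlying segment must be /d/; voiced stops become fricatives between vowels, yielding [z] there.
The underlying form of 'child' is therefore /lemunid/.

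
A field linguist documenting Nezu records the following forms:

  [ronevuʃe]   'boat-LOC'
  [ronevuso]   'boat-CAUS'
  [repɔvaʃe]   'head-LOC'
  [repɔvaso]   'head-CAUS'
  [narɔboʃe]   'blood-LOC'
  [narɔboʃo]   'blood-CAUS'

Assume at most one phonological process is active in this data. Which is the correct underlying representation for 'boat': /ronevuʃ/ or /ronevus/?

/ronevus/

'boat' shows [ʃ] ~ [s] at the end of the stem ([ronevuʃe] vs [ronevuso]).
The stem 'blood' ([narɔboʃe], [narɔboʃo]) shows [ʃ] unchanged in both environments, so [ʃ] cannot be basic with [s] derived before the CAUS suffix.
The underlying segment must be /s/; /s/ becomes palato-alveolar [ʃ] before a front vowel, yielding [ʃ] there.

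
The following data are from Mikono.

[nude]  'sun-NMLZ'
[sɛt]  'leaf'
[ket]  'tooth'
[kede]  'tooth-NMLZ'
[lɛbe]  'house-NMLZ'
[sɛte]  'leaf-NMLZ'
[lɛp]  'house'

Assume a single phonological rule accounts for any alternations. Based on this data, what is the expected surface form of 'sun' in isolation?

In [kede] and [ket] the final segment of 'tooth' alternates: [d] ~ [t].
If /t/ were underlying and a rule turned it into [d] before the NMLZ suffix, 'leaf' would also alternate; but it has [t] in both [sɛte] and [sɛt].
So /d/ is underlying, and a rule of word-final obstruent devoicing — voiced obstruents become voiceless word-finally — gives [t].
From [nude] the stem 'sun' is /nud/; word-finally this yields [nut].

[nut]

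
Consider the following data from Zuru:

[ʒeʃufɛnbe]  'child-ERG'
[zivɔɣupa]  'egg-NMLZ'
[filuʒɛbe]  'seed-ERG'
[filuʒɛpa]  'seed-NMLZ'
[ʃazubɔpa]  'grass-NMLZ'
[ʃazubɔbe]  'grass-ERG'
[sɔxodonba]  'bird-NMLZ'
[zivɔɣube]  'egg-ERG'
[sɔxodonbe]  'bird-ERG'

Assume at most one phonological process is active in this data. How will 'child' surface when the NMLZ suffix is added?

The NMLZ suffix surfaces as [-ba] and [-pa], depending on the final segment of the stem.
The ERG suffix, which begins with [b], is invariant after every stem; so [b] is not altered by any rule here.
So the underlying form is /-pa/, and voiceless stops become voiced after a nasal.
After 'child', which ends in a nasal, the suffix surfaces as [-ba], giving [ʒeʃufɛnba].

[ʒeʃufɛnba]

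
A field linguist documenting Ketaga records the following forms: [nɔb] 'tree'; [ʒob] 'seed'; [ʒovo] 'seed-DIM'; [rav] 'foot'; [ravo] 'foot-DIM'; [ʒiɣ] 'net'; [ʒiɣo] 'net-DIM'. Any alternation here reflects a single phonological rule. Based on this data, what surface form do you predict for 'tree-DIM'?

The stem for 'seed' ends in [b] in [ʒob] but [v] in [ʒovo].
If /v/ were underlying and a rule turned it into [b] in isolation, 'foot' would also alternate; but it has [v] in both [rav] and [ravo].
Therefore /b/ is basic and [v] is derived by intervocalic spirantization (voiced stops become fricatives between vowels).
From [nɔb] the stem 'tree' is /nɔb/; between vowels this yields [nɔvo].

[nɔvo]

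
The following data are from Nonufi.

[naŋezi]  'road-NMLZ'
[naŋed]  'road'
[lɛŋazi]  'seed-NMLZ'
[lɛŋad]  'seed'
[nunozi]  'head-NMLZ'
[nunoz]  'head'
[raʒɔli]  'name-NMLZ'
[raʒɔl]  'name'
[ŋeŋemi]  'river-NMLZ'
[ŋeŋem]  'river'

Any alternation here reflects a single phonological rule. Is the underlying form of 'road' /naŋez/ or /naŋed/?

The root 'road' surfaces as [naŋezi] and [naŋed], with a stem-final [z] ~ [d] alternation.
If /z/ were underlying and a rule turned it into [d] in isolation, 'head' would also alternate; but it has [z] in both [nunozi] and [nunoz].
The alternation reflects intervocalic spirantization: voiced stops become fricatives between vowels. /d/ is underlying.

/naŋed/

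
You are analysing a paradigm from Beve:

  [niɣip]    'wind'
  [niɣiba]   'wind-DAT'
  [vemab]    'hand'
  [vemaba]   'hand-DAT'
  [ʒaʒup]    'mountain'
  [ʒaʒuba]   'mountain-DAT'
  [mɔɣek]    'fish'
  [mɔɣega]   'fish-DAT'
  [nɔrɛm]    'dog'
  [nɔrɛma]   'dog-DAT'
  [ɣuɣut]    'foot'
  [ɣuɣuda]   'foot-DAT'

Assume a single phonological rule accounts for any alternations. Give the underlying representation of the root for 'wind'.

/niɣip/

In [niɣip] and [niɣiba] the final segment of 'wind' alternates: [p] ~ [b].
The stem 'hand' ([vemab], [vemaba]) shows [b] unchanged in both environments, so [b] cannot be basic with [p] derived in isolation.
So /p/ is underlying, and a rule of intervocalic voicing — voiceless stops become voiced between vowels — gives [b].
So 'wind' = /niɣip/.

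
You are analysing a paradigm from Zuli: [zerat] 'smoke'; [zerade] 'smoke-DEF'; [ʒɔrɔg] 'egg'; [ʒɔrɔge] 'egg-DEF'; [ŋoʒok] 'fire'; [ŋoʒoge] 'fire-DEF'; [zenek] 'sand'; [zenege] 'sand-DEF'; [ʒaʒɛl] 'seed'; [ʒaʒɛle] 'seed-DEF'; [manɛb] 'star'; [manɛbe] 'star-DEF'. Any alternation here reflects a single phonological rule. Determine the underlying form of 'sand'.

/zenek/

The root 'sand' surfaces as [zenek] and [zenege], with a stem-final [k] ~ [g] alternation.
Compare 'egg', with invariant [g] in [ʒɔrɔg] and [ʒɔrɔge]: an analysis with underlying /g/ and a rule producing [k] in isolation would wrongly predict alternation here too.
The underlying segment must be /k/; voiceless stops become voiced between vowels, yielding [g] there.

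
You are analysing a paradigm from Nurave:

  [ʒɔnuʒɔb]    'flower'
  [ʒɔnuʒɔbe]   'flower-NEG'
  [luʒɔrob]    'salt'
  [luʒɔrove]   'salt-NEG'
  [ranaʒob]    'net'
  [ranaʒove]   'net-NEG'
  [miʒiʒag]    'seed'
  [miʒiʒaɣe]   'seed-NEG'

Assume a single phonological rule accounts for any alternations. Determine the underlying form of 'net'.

/ranaʒov/

In [ranaʒob] and [ranaʒove] the final segment of 'net' alternates: [b] ~ [v].
Compare 'flower', with invariant [b] in [ʒɔnuʒɔb] and [ʒɔnuʒɔbe]: an analysis with underlying /b/ and a rule producing [v] before the NEG suffix would wrongly predict alternation here too.
Therefore /v/ is basic and [b] is derived by word-final hardening (voiced fricatives become stops word-finally).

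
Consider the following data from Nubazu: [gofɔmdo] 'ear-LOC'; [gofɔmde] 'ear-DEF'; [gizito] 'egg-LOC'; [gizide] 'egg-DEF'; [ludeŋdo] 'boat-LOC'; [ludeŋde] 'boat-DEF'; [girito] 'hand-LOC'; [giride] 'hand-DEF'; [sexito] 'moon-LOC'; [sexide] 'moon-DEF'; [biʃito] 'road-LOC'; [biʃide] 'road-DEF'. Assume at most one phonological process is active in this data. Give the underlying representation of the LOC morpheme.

The LOC suffix surfaces as [-do] and [-to], depending on the final segment of the stem.
The DEF suffix, which begins with [d], is invariant after every stem; so [d] is not altered by any rule here.
So the underlying form is /-to/, and voiceless stops become voiced after a nasal.

/-to/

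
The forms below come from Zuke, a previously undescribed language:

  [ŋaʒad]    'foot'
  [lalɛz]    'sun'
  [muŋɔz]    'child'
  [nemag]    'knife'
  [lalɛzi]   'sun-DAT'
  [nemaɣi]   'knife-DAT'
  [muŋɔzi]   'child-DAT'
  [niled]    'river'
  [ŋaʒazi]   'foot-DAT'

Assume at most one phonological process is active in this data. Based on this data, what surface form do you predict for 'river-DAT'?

[nilezi]

'foot' shows [d] ~ [z] at the end of the stem ([ŋaʒad] vs [ŋaʒazi]).
But 'sun' keeps [z] in both environments ([lalɛz], [lalɛzi]), so there is no rule changing /z/ to [d] in isolation.
Therefore /d/ is basic and [z] is derived by intervocalic spirantization (voiced stops become fricatives between vowels).
From [niled] the stem 'river' is /niled/; between vowels this yields [nilezi].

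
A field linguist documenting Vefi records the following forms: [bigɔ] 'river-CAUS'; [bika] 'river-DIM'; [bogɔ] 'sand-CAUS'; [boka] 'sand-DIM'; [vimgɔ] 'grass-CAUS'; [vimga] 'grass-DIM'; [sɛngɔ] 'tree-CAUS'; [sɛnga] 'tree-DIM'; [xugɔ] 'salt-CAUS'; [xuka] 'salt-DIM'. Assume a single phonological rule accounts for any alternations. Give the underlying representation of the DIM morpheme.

/-ka/

The DIM morpheme has two allomorphs, [-ga] and [-ka].
The CAUS suffix, which begins with [g], is invariant after every stem; so [g] is not altered by any rule here.
The DIM suffix is therefore /-ka/ underlyingly, with post-nasal voicing: voiceless stops become voiced after a nasal.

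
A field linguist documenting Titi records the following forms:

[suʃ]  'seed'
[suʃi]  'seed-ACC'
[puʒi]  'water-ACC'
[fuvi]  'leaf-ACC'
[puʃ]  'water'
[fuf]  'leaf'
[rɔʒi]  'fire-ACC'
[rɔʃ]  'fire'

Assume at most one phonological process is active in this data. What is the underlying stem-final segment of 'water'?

The stem for 'water' ends in [ʃ] in [puʃ] but [ʒ] in [puʒi].
If /ʃ/ were underlying and a rule turned it into [ʒ] before the ACC suffix, 'seed' would also alternate; but it has [ʃ] in both [suʃ] and [suʃi].
So /ʒ/ is underlying, and a rule of word-final obstruent devoicing — voiced obstruents become voiceless word-finally — gives [ʃ].

/ʒ/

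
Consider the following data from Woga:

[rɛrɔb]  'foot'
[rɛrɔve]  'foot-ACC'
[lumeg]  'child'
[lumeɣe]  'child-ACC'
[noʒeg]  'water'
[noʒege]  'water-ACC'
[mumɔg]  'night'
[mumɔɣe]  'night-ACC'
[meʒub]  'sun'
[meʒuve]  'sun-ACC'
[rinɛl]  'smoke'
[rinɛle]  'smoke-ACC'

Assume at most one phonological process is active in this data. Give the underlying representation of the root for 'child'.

The root 'child' surfaces as [lumeg] and [lumeɣe], with a stem-final [g] ~ [ɣ] alternation.
If /g/ were underlying and a rule turned it into [ɣ] before the ACC suffix, 'water' would also alternate; but it has [g] in both [noʒeg] and [noʒege].
The underlying segment must be /ɣ/; voiced fricatives become stops word-finally, yielding [g] there.
Hence 'child' is /lumeɣ/ underlyingly.

/lumeɣ/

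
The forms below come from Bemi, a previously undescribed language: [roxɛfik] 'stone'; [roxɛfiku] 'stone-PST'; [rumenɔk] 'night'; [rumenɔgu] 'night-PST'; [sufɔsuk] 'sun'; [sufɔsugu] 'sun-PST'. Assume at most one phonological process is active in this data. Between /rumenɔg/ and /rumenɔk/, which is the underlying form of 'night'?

/rumenɔg/

The stem for 'night' ends in [k] in [rumenɔk] but [g] in [rumenɔgu].
But 'stone' keeps [k] in both environments ([roxɛfik], [roxɛfiku]), so there is no rule changing /k/ to [g] before the PST suffix.
The alternation reflects word-final obstruent devoicing: voiced obstruents become voiceless word-finally. /g/ is underlying.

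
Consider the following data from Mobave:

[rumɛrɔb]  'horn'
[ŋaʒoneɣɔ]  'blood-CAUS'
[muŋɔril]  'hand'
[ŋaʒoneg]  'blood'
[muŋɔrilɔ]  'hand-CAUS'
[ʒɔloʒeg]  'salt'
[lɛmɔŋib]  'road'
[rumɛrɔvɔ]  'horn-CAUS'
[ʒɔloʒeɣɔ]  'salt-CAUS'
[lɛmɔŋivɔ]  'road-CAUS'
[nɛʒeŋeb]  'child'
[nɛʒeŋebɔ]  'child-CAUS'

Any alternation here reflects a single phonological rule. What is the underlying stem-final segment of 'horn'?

In [rumɛrɔvɔ] and [rumɛrɔb] the final segment of 'horn' alternates: [v] ~ [b].
But 'child' keeps [b] in both environments ([nɛʒeŋebɔ], [nɛʒeŋeb]), so there is no rule changing /b/ to [v] before the CAUS suffix.
Therefore /v/ is basic and [b] is derived by word-final hardening (voiced fricatives become stops word-finally).

/v/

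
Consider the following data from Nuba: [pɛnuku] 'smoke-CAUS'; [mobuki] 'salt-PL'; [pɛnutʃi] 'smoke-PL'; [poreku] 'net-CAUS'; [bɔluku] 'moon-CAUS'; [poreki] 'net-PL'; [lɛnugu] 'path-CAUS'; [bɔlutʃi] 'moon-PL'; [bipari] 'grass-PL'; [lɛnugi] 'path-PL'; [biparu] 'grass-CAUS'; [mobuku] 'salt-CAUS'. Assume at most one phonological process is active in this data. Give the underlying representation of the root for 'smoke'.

In [pɛnuku] and [pɛnutʃi] the final segment of 'smoke' alternates: [k] ~ [tʃ].
But 'salt' keeps [k] in both environments ([mobuku], [mobuki]), so there is no rule changing /k/ to [tʃ] before the PL suffix.
So /tʃ/ is underlying, and a rule of depalatalization — palato-alveolar /tʃ/ becomes [k] when no front vowel follows — gives [k].
The underlying form of 'smoke' is therefore /pɛnutʃ/.

/pɛnutʃ/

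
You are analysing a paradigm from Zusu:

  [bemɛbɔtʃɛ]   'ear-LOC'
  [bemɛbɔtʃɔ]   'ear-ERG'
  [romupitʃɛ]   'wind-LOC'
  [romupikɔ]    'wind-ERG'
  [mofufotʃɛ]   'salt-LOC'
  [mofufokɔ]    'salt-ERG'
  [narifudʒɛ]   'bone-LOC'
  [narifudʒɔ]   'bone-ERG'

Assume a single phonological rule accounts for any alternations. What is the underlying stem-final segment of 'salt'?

/k/

'salt' shows [tʃ] ~ [k] at the end of the stem ([mofufotʃɛ] vs [mofufokɔ]).
If /tʃ/ were underlying and a rule turned it into [k] before the ERG suffix, 'ear' would also alternate; but it has [tʃ] in both [bemɛbɔtʃɛ] and [bemɛbɔtʃɔ].
So /k/ is underlying, and a rule of palatalization before a front vowel — /k/ becomes palato-alveolar [tʃ] before a front vowel — gives [tʃ].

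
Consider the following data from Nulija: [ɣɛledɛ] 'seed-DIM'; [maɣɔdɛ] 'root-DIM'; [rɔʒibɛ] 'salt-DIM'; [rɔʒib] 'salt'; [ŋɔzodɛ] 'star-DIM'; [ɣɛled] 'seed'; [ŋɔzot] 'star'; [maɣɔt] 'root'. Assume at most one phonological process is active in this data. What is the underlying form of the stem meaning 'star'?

The stem for 'star' ends in [d] in [ŋɔzodɛ] but [t] in [ŋɔzot].
The stem 'seed' ([ɣɛledɛ], [ɣɛled]) shows [d] unchanged in both environments, so [d] cannot be basic with [t] derived in isolation.
The alternation reflects intervocalic voicing: voiceless stops become voiced between vowels. /t/ is underlying.
Hence 'star' is /ŋɔzot/ underlyingly.

/ŋɔzot/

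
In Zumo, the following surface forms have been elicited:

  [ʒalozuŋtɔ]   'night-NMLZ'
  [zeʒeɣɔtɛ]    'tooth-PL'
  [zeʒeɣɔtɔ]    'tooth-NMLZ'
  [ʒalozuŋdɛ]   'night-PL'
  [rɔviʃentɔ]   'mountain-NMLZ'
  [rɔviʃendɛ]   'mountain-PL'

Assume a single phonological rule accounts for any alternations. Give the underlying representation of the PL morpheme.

The PL morpheme has two allomorphs, [-dɛ] and [-tɛ].
By contrast the NMLZ suffix keeps its initial [t] throughout — that segment must be underlying.
So the underlying form is /-dɛ/, and voiced stops become voiceless after a vowel.

/-dɛ/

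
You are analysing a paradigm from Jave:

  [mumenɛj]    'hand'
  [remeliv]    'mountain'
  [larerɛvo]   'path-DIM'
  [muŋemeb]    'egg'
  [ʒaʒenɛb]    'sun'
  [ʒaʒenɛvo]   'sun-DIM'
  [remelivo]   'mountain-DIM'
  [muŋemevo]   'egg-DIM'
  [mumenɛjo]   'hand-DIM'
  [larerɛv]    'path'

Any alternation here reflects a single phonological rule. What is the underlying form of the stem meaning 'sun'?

/ʒaʒenɛb/

The root 'sun' surfaces as [ʒaʒenɛb] and [ʒaʒenɛvo], with a stem-final [b] ~ [v] alternation.
Compare 'mountain', with invariant [v] in [remeliv] and [remelivo]: an analysis with underlying /v/ and a rule producing [b] in isolation would wrongly predict alternation here too.
The underlying segment must be /b/; voiced stops become fricatives between vowels, yielding [v] there.
The underlying form of 'sun' is therefore /ʒaʒenɛb/.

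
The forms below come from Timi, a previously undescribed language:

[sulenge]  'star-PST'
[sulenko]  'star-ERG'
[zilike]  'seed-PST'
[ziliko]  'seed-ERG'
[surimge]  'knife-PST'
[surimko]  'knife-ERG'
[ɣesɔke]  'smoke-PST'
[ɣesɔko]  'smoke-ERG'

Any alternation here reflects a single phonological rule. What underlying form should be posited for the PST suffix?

The PST suffix surfaces as [-ge] and [-ke], depending on the final segment of the stem.
By contrast the ERG suffix keeps its initial [k] throughout — that segment must be underlying.
The PST suffix is therefore /-ge/ underlyingly, with post-vocalic devoicing: voiced stops become voiceless after a vowel.

/-ge/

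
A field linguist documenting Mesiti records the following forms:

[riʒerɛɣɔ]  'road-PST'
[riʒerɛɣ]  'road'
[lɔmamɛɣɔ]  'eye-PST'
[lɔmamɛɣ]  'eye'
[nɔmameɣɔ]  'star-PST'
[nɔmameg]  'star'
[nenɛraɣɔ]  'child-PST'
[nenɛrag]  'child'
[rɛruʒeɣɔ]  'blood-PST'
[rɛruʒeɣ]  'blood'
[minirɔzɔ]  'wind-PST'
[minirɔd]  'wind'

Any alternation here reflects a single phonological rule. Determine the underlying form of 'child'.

/nenɛrag/

The stem for 'child' ends in [ɣ] in [nenɛraɣɔ] but [g] in [nenɛrag].
Compare 'eye', with invariant [ɣ] in [lɔmamɛɣɔ] and [lɔmamɛɣ]: an analysis with underlying /ɣ/ and a rule producing [g] in isolation would wrongly predict alternation here too.
So /g/ is underlying, and a rule of intervocalic spirantization — voiced stops become fricatives between vowels — gives [ɣ].
So 'child' = /nenɛrag/.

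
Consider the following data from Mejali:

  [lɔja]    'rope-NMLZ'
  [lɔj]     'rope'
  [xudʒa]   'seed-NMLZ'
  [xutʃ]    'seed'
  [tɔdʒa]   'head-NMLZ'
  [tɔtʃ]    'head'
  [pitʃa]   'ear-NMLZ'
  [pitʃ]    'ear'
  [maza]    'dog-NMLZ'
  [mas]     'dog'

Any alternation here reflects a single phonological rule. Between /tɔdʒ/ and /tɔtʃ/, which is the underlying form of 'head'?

/tɔdʒ/

In [tɔdʒa] and [tɔtʃ] the final segment of 'head' alternates: [dʒ] ~ [tʃ].
Compare 'ear', with invariant [tʃ] in [pitʃa] and [pitʃ]: an analysis with underlying /tʃ/ and a rule producing [dʒ] before the NMLZ suffix would wrongly predict alternation here too.
The underlying segment must be /dʒ/; voiced obstruents become voiceless word-finally, yielding [tʃ] there.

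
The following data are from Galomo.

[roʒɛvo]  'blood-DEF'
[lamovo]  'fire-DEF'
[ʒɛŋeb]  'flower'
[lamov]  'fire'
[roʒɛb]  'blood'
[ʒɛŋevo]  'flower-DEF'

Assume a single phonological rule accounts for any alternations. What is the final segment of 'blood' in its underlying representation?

The root 'blood' surfaces as [roʒɛvo] and [roʒɛb], with a stem-final [v] ~ [b] alternation.
The stem 'fire' ([lamovo], [lamov]) shows [v] unchanged in both environments, so [v] cannot be basic with [b] derived in isolation.
The alternation reflects intervocalic spirantization: voiced stops become fricatives between vowels. /b/ is underlying.

/b/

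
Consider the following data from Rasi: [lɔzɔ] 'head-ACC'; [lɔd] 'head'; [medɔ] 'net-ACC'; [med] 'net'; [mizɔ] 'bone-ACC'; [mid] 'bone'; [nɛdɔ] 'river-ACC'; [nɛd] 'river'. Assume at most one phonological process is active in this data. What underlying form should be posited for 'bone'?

/miz/

The stem for 'bone' ends in [z] in [mizɔ] but [d] in [mid].
Compare 'river', with invariant [d] in [nɛdɔ] and [nɛd]: an analysis with underlying /d/ and a rule producing [z] before the ACC suffix would wrongly predict alternation here too.
So /z/ is underlying, and a rule of word-final hardening — voiced fricatives become stops word-finally — gives [d].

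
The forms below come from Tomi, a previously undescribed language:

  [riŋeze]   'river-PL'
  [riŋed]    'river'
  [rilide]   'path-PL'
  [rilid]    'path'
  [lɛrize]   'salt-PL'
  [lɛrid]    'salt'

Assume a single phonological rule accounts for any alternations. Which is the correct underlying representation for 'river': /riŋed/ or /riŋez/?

The root 'river' surfaces as [riŋeze] and [riŋed], with a stem-final [z] ~ [d] alternation.
Compare 'path', with invariant [d] in [rilide] and [rilid]: an analysis with underlying /d/ and a rule producing [z] before the PL suffix would wrongly predict alternation here too.
The underlying segment must be /z/; voiced fricatives become stops word-finally, yielding [d] there.

/riŋez/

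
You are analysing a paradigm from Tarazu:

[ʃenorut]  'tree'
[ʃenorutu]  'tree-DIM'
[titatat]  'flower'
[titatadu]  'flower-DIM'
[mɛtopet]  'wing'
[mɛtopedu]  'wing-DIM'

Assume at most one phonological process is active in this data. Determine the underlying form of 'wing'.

The root 'wing' surfaces as [mɛtopet] and [mɛtopedu], with a stem-final [t] ~ [d] alternation.
But 'tree' keeps [t] in both environments ([ʃenorut], [ʃenorutu]), so there is no rule changing /t/ to [d] before the DIM suffix.
The underlying segment must be /d/; voiced obstruents become voiceless word-finally, yielding [t] there.
Hence 'wing' is /mɛtoped/ underlyingly.

/mɛtoped/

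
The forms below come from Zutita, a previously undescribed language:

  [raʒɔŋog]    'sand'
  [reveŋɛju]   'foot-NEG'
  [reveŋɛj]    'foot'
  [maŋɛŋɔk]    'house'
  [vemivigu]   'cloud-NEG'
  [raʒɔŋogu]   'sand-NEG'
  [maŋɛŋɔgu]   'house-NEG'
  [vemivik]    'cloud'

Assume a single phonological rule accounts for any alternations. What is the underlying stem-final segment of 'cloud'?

/k/

'cloud' shows [k] ~ [g] at the end of the stem ([vemivik] vs [vemivigu]).
The stem 'sand' ([raʒɔŋog], [raʒɔŋogu]) shows [g] unchanged in both environments, so [g] cannot be basic with [k] derived in isolation.
Therefore /k/ is basic and [g] is derived by intervocalic voicing (voiceless stops become voiced between vowels).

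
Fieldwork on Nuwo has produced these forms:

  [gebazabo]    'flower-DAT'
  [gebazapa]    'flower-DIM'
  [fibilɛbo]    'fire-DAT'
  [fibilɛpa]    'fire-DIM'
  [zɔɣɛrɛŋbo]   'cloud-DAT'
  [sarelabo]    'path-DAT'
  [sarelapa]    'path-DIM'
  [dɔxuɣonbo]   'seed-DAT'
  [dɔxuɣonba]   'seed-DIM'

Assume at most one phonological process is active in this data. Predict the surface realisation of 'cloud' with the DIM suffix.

[zɔɣɛrɛŋba]

The DIM suffix surfaces as [-ba] and [-pa], depending on the final segment of the stem.
The DAT suffix, which begins with [b], is invariant after every stem; so [b] is not altered by any rule here.
So the underlying form is /-pa/, and voiceless stops become voiced after a nasal.
After 'cloud', which ends in a nasal, the suffix surfaces as [-ba], giving [zɔɣɛrɛŋba].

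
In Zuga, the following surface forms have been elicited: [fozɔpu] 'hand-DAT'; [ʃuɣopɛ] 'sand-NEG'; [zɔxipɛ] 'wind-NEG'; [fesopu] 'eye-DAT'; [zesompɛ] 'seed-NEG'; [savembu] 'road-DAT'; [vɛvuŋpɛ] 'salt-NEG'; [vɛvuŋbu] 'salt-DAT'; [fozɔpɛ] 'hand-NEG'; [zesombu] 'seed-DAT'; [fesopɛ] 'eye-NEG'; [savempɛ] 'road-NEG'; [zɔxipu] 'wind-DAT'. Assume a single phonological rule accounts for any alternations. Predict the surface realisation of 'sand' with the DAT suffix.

[ʃuɣopu]

The DAT suffix surfaces as [-bu] and [-pu], depending on the final segment of the stem.
The NEG suffix, which begins with [p], is invariant after every stem; so [p] is not altered by any rule here.
So the underlying form is /-bu/, and voiced stops become voiceless after a vowel.
After 'sand', which ends in a vowel, the suffix surfaces as [-pu], giving [ʃuɣopu].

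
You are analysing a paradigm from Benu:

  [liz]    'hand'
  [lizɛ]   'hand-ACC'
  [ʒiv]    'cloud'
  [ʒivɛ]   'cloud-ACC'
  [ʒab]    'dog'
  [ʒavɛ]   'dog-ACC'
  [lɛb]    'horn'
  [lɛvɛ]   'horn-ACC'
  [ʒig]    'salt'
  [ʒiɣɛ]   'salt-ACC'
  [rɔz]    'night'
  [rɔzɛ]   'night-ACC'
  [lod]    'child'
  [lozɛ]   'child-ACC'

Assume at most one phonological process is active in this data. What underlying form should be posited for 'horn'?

The root 'horn' surfaces as [lɛb] and [lɛvɛ], with a stem-final [b] ~ [v] alternation.
If /v/ were underlying and a rule turned it into [b] in isolation, 'cloud' would also alternate; but it has [v] in both [ʒiv] and [ʒivɛ].
The alternation reflects intervocalic spirantization: voiced stops become fricatives between vowels. /b/ is underlying.
Hence 'horn' is /lɛb/ underlyingly.

/lɛb/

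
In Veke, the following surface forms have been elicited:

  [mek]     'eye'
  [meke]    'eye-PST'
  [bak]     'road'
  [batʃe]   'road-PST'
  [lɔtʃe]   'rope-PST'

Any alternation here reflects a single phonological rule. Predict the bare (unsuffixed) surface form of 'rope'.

In [bak] and [batʃe] the final segment of 'road' alternates: [k] ~ [tʃ].
If /k/ were underlying and a rule turned it into [tʃ] before the PST suffix, 'eye' would also alternate; but it has [k] in both [mek] and [meke].
The alternation reflects depalatalization: palato-alveolar /tʃ/ becomes [k] when no front vowel follows. /tʃ/ is underlying.
The one attested form of 'rope', [lɔtʃe], shows underlying /lɔtʃ/. Applying the same rule when no front vowel follows gives [lɔk].

[lɔk]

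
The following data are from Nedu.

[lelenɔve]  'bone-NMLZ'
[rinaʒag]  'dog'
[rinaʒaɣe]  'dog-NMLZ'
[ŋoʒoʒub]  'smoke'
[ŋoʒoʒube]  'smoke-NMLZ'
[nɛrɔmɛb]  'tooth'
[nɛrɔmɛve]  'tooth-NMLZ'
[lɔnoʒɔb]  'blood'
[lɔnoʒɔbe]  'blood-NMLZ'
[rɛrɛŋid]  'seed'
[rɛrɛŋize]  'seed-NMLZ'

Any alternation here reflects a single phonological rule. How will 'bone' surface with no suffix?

[lelenɔb]

The stem for 'tooth' ends in [b] in [nɛrɔmɛb] but [v] in [nɛrɔmɛve].
Compare 'blood', with invariant [b] in [lɔnoʒɔb] and [lɔnoʒɔbe]: an analysis with underlying /b/ and a rule producing [v] before the NMLZ suffix would wrongly predict alternation here too.
So /v/ is underlying, and a rule of word-final hardening — voiced fricatives become stops word-finally — gives [b].
The one attested form of 'bone', [lelenɔve], shows underlying /lelenɔv/. Applying the same rule word-finally gives [lelenɔb].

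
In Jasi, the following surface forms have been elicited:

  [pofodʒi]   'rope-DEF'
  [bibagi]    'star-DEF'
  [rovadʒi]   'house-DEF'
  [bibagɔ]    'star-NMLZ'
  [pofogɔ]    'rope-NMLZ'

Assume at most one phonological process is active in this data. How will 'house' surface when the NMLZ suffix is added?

The root 'rope' surfaces as [pofogɔ] and [pofodʒi], with a stem-final [g] ~ [dʒ] alternation.
But 'star' keeps [g] in both environments ([bibagɔ], [bibagi]), so there is no rule changing /g/ to [dʒ] before the DEF suffix.
The alternation reflects depalatalization: palato-alveolar /dʒ/ becomes [g] when no front vowel follows. /dʒ/ is underlying.
From [rovadʒi] the stem 'house' is /rovadʒ/; when no front vowel follows this yields [rovagɔ].

[rovagɔ]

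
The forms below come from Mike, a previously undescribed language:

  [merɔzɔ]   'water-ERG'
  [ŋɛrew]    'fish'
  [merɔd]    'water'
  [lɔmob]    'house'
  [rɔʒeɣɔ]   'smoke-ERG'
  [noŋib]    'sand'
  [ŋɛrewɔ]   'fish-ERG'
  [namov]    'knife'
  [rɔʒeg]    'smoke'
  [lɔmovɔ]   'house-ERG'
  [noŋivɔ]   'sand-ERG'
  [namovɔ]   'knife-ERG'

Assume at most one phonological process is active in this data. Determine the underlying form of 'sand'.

In [noŋivɔ] and [noŋib] the final segment of 'sand' alternates: [v] ~ [b].
The stem 'knife' ([namovɔ], [namov]) shows [v] unchanged in both environments, so [v] cannot be basic with [b] derived in isolation.
So /b/ is underlying, and a rule of intervocalic spirantization — voiced stops become fricatives between vowels — gives [v].
So 'sand' = /noŋib/.

/noŋib/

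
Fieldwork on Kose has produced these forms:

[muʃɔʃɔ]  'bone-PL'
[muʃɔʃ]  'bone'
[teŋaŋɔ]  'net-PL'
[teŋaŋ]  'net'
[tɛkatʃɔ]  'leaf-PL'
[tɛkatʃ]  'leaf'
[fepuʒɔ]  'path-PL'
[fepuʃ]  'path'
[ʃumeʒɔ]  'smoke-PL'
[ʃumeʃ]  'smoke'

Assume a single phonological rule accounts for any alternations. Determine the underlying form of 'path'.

/fepuʒ/

The stem for 'path' ends in [ʒ] in [fepuʒɔ] but [ʃ] in [fepuʃ].
If /ʃ/ were underlying and a rule turned it into [ʒ] before the PL suffix, 'bone' would also alternate; but it has [ʃ] in both [muʃɔʃɔ] and [muʃɔʃ].
Therefore /ʒ/ is basic and [ʃ] is derived by word-final obstruent devoicing (voiced obstruents become voiceless word-finally).
The underlying form of 'path' is therefore /fepuʒ/.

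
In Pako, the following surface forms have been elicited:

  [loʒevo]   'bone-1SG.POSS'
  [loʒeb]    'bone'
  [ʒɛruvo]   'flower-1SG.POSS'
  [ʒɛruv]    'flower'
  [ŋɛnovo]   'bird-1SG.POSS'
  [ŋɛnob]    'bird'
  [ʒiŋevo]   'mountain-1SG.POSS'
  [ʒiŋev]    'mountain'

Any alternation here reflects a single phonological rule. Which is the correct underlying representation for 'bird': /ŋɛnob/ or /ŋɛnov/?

'bird' shows [v] ~ [b] at the end of the stem ([ŋɛnovo] vs [ŋɛnob]).
If /v/ were underlying and a rule turned it into [b] in isolation, 'mountain' would also alternate; but it has [v] in both [ʒiŋevo] and [ʒiŋev].
Therefore /b/ is basic and [v] is derived by intervocalic spirantization (voiced stops become fricatives between vowels).

/ŋɛnob/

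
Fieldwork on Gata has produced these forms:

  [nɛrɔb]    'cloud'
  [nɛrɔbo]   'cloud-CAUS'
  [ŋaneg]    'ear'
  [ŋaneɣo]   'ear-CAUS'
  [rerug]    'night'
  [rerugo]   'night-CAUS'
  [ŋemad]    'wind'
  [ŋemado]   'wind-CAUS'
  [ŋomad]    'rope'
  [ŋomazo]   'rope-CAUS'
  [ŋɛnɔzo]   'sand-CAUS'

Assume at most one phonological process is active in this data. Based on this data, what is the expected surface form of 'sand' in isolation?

[ŋɛnɔd]

The root 'rope' surfaces as [ŋomad] and [ŋomazo], with a stem-final [d] ~ [z] alternation.
If /d/ were underlying and a rule turned it into [z] before the CAUS suffix, 'wind' would also alternate; but it has [d] in both [ŋemad] and [ŋemado].
Therefore /z/ is basic and [d] is derived by word-final hardening (voiced fricatives become stops word-finally).
From [ŋɛnɔzo] the stem 'sand' is /ŋɛnɔz/; word-finally this yields [ŋɛnɔd].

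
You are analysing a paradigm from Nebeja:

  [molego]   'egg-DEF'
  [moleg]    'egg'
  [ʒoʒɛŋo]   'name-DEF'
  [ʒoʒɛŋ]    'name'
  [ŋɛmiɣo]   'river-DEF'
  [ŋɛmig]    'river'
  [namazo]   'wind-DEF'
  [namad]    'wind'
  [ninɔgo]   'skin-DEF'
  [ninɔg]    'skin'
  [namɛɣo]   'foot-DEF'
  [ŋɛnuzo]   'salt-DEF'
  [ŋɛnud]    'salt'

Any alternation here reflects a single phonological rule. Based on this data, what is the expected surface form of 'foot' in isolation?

[namɛg]

'river' shows [ɣ] ~ [g] at the end of the stem ([ŋɛmiɣo] vs [ŋɛmig]).
Compare 'skin', with invariant [g] in [ninɔgo] and [ninɔg]: an analysis with underlying /g/ and a rule producing [ɣ] before the DEF suffix would wrongly predict alternation here too.
The underlying segment must be /ɣ/; voiced fricatives become stops word-finally, yielding [g] there.
From [namɛɣo] the stem 'foot' is /namɛɣ/; word-finally this yields [namɛg].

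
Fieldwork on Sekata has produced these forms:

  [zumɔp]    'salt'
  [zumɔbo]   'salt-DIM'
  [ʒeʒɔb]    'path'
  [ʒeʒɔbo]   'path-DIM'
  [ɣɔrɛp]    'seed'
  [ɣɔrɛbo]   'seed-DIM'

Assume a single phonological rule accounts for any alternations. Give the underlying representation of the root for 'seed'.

/ɣɔrɛp/

In [ɣɔrɛp] and [ɣɔrɛbo] the final segment of 'seed' alternates: [p] ~ [b].
If /b/ were underlying and a rule turned it into [p] in isolation, 'path' would also alternate; but it has [b] in both [ʒeʒɔb] and [ʒeʒɔbo].
So /p/ is underlying, and a rule of intervocalic voicing — voiceless stops become voiced between vowels — gives [b].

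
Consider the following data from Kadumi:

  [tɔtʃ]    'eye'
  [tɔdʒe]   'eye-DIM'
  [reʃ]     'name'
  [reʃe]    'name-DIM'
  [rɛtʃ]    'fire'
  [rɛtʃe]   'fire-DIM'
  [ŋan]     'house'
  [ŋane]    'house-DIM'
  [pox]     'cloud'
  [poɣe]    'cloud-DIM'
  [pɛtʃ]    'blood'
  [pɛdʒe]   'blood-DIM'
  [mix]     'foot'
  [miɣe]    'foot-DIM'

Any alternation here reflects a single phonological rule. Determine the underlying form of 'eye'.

In [tɔtʃ] and [tɔdʒe] the final segment of 'eye' alternates: [tʃ] ~ [dʒ].
Compare 'fire', with invariant [tʃ] in [rɛtʃ] and [rɛtʃe]: an analysis with underlying /tʃ/ and a rule producing [dʒ] before the DIM suffix would wrongly predict alternation here too.
Therefore /dʒ/ is basic and [tʃ] is derived by word-final obstruent devoicing (voiced obstruents become voiceless word-finally).
Hence 'eye' is /tɔdʒ/ underlyingly.

/tɔdʒ/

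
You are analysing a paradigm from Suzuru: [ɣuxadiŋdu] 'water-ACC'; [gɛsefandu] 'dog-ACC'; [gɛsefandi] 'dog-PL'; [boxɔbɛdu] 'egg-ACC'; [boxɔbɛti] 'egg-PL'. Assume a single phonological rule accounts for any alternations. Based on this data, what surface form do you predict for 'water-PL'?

[ɣuxadiŋdi]

The PL morpheme has two allomorphs, [-di] and [-ti].
By contrast the ACC suffix keeps its initial [d] throughout — that segment must be underlying.
The PL suffix is therefore /-ti/ underlyingly, with post-nasal voicing: voiceless stops become voiced after a nasal.
After 'water', which ends in a nasal, the suffix surfaces as [-di], giving [ɣuxadiŋdi].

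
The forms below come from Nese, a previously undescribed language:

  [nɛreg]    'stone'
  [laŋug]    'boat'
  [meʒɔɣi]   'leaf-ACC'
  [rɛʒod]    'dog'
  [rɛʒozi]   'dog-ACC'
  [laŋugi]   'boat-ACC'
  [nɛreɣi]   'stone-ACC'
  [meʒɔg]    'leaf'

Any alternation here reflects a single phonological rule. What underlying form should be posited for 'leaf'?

/meʒɔɣ/

'leaf' shows [g] ~ [ɣ] at the end of the stem ([meʒɔg] vs [meʒɔɣi]).
The stem 'boat' ([laŋug], [laŋugi]) shows [g] unchanged in both environments, so [g] cannot be basic with [ɣ] derived before the ACC suffix.
So /ɣ/ is underlying, and a rule of word-final hardening — voiced fricatives become stops word-finally — gives [g].
The underlying form of 'leaf' is therefore /meʒɔɣ/.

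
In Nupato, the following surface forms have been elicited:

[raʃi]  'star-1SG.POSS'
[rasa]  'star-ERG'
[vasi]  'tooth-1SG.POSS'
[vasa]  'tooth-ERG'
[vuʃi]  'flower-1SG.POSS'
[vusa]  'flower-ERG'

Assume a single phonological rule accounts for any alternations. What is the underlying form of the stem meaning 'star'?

/raʃ/

The root 'star' surfaces as [raʃi] and [rasa], with a stem-final [ʃ] ~ [s] alternation.
Compare 'tooth', with invariant [s] in [vasi] and [vasa]: an analysis with underlying /s/ and a rule producing [ʃ] before the 1SG.POSS suffix would wrongly predict alternation here too.
Therefore /ʃ/ is basic and [s] is derived by depalatalization (palato-alveolar /ʃ/ becomes [s] when no front vowel follows).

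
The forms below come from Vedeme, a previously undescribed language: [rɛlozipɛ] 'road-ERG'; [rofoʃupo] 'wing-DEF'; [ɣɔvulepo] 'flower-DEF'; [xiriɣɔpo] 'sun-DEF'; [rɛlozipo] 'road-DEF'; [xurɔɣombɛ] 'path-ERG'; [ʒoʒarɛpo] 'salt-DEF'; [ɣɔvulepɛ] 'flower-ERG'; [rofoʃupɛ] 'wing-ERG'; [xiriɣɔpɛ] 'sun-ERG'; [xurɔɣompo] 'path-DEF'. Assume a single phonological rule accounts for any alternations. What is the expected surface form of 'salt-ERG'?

[ʒoʒarɛpɛ]

The ERG morpheme has two allomorphs, [-bɛ] and [-pɛ].
By contrast the DEF suffix keeps its initial [p] throughout — that segment must be underlying.
The ERG suffix is therefore /-bɛ/ underlyingly, with post-vocalic devoicing: voiced stops become voiceless after a vowel.
After 'salt', which ends in a vowel, the suffix surfaces as [-pɛ], giving [ʒoʒarɛpɛ].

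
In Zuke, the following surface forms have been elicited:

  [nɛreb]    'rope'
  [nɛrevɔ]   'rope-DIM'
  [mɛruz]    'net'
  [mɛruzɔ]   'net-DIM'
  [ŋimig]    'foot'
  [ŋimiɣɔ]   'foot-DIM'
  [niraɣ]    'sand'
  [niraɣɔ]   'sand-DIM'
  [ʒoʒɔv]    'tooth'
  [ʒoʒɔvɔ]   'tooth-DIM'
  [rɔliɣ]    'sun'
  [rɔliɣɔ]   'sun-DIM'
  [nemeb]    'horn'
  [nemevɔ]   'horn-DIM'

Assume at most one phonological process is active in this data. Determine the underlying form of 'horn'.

The root 'horn' surfaces as [nemeb] and [nemevɔ], with a stem-final [b] ~ [v] alternation.
If /v/ were underlying and a rule turned it into [b] in isolation, 'tooth' would also alternate; but it has [v] in both [ʒoʒɔv] and [ʒoʒɔvɔ].
Therefore /b/ is basic and [v] is derived by intervocalic spirantization (voiced stops become fricatives between vowels).

/nemeb/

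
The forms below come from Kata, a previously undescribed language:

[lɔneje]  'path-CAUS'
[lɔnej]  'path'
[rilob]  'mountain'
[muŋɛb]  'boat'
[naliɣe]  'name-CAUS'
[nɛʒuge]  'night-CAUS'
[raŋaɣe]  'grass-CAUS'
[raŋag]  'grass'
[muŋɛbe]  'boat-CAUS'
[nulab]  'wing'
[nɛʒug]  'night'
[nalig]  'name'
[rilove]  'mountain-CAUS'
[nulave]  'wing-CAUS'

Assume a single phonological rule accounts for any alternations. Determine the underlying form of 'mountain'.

'mountain' shows [b] ~ [v] at the end of the stem ([rilob] vs [rilove]).
But 'boat' keeps [b] in both environments ([muŋɛb], [muŋɛbe]), so there is no rule changing /b/ to [v] before the CAUS suffix.
So /v/ is underlying, and a rule of word-final hardening — voiced fricatives become stops word-finally — gives [b].

/rilov/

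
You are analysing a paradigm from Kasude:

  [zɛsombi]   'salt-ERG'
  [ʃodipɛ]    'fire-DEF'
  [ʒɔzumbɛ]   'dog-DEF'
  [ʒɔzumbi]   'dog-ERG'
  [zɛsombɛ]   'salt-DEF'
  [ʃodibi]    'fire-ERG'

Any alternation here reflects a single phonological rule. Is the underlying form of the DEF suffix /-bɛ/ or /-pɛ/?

/-pɛ/

The DEF morpheme has two allomorphs, [-bɛ] and [-pɛ].
The ERG suffix, which begins with [b], is invariant after every stem; so [b] is not altered by any rule here.
The DEF suffix is therefore /-pɛ/ underlyingly, with post-nasal voicing: voiceless stops become voiced after a nasal.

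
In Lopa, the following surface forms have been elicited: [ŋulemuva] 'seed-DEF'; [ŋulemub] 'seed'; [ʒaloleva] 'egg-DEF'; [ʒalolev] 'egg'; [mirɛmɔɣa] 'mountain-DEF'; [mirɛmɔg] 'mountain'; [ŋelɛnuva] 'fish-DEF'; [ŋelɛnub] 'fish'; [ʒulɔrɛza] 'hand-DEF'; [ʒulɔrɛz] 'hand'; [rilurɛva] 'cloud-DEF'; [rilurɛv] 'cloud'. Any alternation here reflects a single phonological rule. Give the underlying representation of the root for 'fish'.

The root 'fish' surfaces as [ŋelɛnuva] and [ŋelɛnub], with a stem-final [v] ~ [b] alternation.
Compare 'cloud', with invariant [v] in [rilurɛva] and [rilurɛv]: an analysis with underlying /v/ and a rule producing [b] in isolation would wrongly predict alternation here too.
So /b/ is underlying, and a rule of intervocalic spirantization — voiced stops become fricatives between vowels — gives [v].

/ŋelɛnub/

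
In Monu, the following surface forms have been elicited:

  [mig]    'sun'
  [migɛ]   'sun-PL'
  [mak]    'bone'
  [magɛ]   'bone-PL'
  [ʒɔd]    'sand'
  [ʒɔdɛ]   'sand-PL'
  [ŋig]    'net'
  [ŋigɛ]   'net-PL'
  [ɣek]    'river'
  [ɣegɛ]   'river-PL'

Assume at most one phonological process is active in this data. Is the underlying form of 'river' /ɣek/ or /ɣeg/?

/ɣek/

'river' shows [k] ~ [g] at the end of the stem ([ɣek] vs [ɣegɛ]).
But 'sun' keeps [g] in both environments ([mig], [migɛ]), so there is no rule changing /g/ to [k] in isolation.
The alternation reflects intervocalic voicing: voiceless stops become voiced between vowels. /k/ is underlying.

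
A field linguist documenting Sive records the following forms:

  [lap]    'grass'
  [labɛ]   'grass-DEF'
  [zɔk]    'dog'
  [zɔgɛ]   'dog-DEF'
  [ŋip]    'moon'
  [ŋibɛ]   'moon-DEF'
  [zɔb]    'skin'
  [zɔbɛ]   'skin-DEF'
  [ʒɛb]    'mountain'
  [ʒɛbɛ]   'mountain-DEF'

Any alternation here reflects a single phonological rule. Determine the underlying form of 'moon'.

/ŋip/

In [ŋip] and [ŋibɛ] the final segment of 'moon' alternates: [p] ~ [b].
Compare 'skin', with invariant [b] in [zɔb] and [zɔbɛ]: an analysis with underlying /b/ and a rule producing [p] in isolation would wrongly predict alternation here too.
The underlying segment must be /p/; voiceless stops become voiced between vowels, yielding [b] there.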